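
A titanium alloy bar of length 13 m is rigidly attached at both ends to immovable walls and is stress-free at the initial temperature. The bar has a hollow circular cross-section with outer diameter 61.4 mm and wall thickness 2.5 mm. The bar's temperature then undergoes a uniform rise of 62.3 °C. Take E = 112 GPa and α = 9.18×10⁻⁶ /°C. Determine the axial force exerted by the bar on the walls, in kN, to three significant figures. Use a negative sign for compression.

-29.6 kN

Free thermal expansion αLΔT = 9.18e-6 · 13000 · 62.3 = 7.435 mm.
The walls impose strain ε = −(7.435)/13000 = -5.7191e-04; σ = Eε = 112000 · -5.7191e-04 = -64.05 MPa.
Wall reaction R = σ·A = -64.05·462.6 = -29630 N = -29.63 kN.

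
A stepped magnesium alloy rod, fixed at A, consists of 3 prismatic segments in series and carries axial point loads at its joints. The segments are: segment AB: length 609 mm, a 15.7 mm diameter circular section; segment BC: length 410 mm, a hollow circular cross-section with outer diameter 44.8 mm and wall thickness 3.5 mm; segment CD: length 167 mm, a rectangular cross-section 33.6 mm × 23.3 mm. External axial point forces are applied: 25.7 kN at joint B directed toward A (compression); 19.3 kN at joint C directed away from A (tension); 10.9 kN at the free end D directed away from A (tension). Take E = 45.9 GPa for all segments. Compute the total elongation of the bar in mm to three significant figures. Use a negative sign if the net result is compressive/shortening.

0.953 mm

Internal axial forces (sectioning from the free end, tension +): N_CD = 10.9 kN, N_BC = 30.2 kN, N_AB = 4.5 kN.
A_AB = 193.6 mm².
A_BC = 454.1 mm².
A_CD = 782.9 mm².
δ_AB = 4500·609/(193.6·45900) = 0.3084 mm
δ_BC = 30200·410/(454.1·45900) = 0.594 mm
δ_CD = 10900·167/(782.9·45900) = 0.05066 mm
δ = Σδ_i = 0.9531 mm.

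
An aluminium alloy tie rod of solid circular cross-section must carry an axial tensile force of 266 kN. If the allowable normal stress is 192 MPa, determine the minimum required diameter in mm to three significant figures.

Required area A ≥ P/σ_allow = 266000/192 = 1385 mm².
For a solid circular section, d ≥ √(4A/π) = 42 mm.

42.0 mm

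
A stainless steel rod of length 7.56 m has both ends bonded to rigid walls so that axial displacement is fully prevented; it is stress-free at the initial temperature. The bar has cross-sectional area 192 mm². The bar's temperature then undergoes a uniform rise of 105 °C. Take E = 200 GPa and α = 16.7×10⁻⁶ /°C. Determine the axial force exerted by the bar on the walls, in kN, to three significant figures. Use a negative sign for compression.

-67.3 kN

Free thermal expansion αLΔT = 16.7e-6 · 7560 · 105 = 13.26 mm.
The walls impose strain ε = −(13.26)/7560 = -1.7535e-03; σ = Eε = 200000 · -1.7535e-03 = -350.7 MPa.
Wall reaction R = σ·A = -350.7·192 = -67330 N = -67.33 kN.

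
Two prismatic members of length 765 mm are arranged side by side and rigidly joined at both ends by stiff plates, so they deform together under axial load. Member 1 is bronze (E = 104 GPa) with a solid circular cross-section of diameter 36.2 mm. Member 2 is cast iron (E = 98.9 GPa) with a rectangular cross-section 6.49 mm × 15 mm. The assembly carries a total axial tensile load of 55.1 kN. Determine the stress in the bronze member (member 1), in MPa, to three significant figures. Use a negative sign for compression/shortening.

A_1 = 1029 mm².
A_2 = 97.35 mm².
Equal strain + equilibrium ⇒ each member carries load in proportion to AE: A₁E₁ = 107000000 N, A₂E₂ = 9628000 N, ΣAE = 116700000 N.
σ₁ = P·E₁/ΣAE = 55100·104000/116700000 = 49.12 MPa.

49.1 MPa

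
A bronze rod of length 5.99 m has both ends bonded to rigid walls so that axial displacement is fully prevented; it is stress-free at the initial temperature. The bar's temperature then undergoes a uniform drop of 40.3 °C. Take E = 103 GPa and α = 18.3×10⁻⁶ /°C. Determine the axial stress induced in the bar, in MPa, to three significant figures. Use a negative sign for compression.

76.0 MPa

Free thermal expansion αLΔT = 18.3e-6 · 5990 · -40.3 = -4.418 mm.
The walls impose strain ε = −(-4.418)/5990 = 7.3749e-04; σ = Eε = 103000 · 7.3749e-04 = 75.96 MPa.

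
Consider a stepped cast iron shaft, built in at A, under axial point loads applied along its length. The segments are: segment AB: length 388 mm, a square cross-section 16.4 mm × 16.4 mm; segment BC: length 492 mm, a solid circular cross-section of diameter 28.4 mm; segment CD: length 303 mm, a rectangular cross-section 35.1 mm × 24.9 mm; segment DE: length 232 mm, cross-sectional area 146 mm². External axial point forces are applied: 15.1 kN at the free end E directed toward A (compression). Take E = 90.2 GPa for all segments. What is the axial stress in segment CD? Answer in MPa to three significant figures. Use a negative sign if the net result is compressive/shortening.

Internal axial forces (sectioning from the free end, tension +): N_DE = -15.1 kN, N_CD = -15.1 kN, N_BC = -15.1 kN, N_AB = -15.1 kN.
A_CD = 874 mm².
σ_CD = N_CD/A_CD = -15100/874 = -17.28 MPa.

-17.3 MPa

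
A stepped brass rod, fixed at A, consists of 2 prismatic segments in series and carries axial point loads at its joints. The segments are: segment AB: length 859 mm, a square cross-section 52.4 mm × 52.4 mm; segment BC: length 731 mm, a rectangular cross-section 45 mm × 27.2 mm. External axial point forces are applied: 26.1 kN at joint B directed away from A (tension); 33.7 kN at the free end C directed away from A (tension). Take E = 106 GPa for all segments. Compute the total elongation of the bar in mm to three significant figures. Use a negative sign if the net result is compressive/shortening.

0.366 mm

Internal axial forces (sectioning from the free end, tension +): N_BC = 33.7 kN, N_AB = 59.8 kN.
A_AB = 2746 mm².
A_BC = 1224 mm².
δ_AB = 59800·859/(2746·106000) = 0.1765 mm
δ_BC = 33700·731/(1224·106000) = 0.1899 mm
δ = Σδ_i = 0.3664 mm.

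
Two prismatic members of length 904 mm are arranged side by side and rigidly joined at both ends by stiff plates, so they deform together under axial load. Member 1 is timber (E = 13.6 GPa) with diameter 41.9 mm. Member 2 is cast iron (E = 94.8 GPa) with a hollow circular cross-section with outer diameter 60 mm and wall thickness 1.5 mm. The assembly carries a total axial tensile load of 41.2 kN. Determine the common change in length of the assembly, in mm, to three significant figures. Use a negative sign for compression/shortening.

0.830 mm

A_1 = 1379 mm².
A_2 = 275.7 mm².
Equal strain + equilibrium ⇒ each member carries load in proportion to AE: A₁E₁ = 18750000 N, A₂E₂ = 26130000 N, ΣAE = 44890000 N.
δ = PL/ΣAE = 41200·904/44890000 = 0.8298 mm.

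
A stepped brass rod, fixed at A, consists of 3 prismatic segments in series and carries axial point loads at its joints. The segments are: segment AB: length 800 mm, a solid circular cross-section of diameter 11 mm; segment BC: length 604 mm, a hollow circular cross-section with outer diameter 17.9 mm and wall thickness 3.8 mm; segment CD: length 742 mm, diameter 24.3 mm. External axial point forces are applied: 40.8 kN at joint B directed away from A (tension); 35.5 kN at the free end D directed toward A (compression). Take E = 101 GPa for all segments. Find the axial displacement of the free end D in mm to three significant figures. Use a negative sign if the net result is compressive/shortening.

Internal axial forces (sectioning from the free end, tension +): N_CD = -35.5 kN, N_BC = -35.5 kN, N_AB = 5.3 kN.
A_AB = 95.03 mm².
A_BC = 168.3 mm².
A_CD = 463.8 mm².
δ_AB = 5300·800/(95.03·101000) = 0.4417 mm
δ_BC = -35500·604/(168.3·101000) = -1.261 mm
δ_CD = -35500·742/(463.8·101000) = -0.5624 mm
δ = Σδ_i = -1.382 mm.

-1.38 mm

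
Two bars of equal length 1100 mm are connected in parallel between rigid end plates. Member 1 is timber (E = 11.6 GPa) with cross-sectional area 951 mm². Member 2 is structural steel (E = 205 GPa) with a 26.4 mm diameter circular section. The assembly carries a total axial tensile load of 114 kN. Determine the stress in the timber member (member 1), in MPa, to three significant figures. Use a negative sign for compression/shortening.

10.7 MPa

A_2 = 547.4 mm².
Equal strain + equilibrium ⇒ each member carries load in proportion to AE: A₁E₁ = 11030000 N, A₂E₂ = 112200000 N, ΣAE = 123200000 N.
σ₁ = P·E₁/ΣAE = 114000·11600/123200000 = 10.73 MPa.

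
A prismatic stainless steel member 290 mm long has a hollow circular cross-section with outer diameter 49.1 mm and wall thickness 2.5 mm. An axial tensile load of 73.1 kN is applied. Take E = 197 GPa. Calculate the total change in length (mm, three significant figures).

0.294 mm

A = 366 mm².
δ_mech = NL/(AE) = 73100·290/(366·197000) = 0.294 mm.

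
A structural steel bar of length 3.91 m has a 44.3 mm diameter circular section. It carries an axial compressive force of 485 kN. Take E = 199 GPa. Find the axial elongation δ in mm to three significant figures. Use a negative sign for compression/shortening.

-6.18 mm

A = 1541 mm².
δ_mech = NL/(AE) = -485000·3910/(1541·199000) = -6.183 mm.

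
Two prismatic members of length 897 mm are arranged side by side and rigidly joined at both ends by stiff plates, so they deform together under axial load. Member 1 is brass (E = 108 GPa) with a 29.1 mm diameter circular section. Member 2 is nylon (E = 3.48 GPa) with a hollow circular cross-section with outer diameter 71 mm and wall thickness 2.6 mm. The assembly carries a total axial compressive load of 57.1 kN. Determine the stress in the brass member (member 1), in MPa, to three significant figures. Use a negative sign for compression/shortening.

-83.6 MPa

A_1 = 665.1 mm².
A_2 = 558.7 mm².
Equal strain + equilibrium ⇒ each member carries load in proportion to AE: A₁E₁ = 71830000 N, A₂E₂ = 1944000 N, ΣAE = 73770000 N.
σ₁ = P·E₁/ΣAE = -57100·108000/73770000 = -83.59 MPa.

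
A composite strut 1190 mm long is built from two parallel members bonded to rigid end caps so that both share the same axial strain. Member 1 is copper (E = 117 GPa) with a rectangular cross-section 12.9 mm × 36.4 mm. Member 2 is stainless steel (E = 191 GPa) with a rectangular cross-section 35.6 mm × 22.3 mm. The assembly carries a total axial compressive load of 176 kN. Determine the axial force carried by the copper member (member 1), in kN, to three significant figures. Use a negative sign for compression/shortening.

-46.8 kN

A_1 = 469.6 mm².
A_2 = 793.9 mm².
Equal strain + equilibrium ⇒ each member carries load in proportion to AE: A₁E₁ = 54940000 N, A₂E₂ = 151600000 N, ΣAE = 206600000 N.
F₁ = P·A₁E₁/ΣAE = -176000·54940000/206600000 = -46810 N.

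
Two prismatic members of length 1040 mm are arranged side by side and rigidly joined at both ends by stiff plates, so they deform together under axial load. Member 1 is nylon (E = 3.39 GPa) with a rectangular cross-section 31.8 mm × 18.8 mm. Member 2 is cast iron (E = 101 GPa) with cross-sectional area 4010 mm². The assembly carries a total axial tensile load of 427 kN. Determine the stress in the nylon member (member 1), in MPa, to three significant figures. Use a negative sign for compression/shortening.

A_1 = 597.8 mm².
Equal strain + equilibrium ⇒ each member carries load in proportion to AE: A₁E₁ = 2027000 N, A₂E₂ = 405000000 N, ΣAE = 407000000 N.
σ₁ = P·E₁/ΣAE = 427000·3390/407000000 = 3.556 MPa.

3.56 MPa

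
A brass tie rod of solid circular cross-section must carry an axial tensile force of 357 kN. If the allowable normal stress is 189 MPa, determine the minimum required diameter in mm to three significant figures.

49.0 mm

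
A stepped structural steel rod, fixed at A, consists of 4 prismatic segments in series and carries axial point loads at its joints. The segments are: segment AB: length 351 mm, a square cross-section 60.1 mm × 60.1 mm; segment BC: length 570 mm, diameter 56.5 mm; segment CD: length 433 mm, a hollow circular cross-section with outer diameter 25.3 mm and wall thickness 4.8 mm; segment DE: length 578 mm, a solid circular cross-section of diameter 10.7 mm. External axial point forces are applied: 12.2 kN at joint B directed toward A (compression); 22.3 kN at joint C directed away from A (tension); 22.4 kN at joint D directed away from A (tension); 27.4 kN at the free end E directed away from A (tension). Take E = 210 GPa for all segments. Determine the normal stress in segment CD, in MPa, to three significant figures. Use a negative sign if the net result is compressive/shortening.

161 MPa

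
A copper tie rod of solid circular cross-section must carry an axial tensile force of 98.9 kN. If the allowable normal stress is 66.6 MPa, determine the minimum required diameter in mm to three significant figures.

43.5 mm

Required area A ≥ P/σ_allow = 98900/66.6 = 1485 mm².
For a solid circular section, d ≥ √(4A/π) = 43.48 mm.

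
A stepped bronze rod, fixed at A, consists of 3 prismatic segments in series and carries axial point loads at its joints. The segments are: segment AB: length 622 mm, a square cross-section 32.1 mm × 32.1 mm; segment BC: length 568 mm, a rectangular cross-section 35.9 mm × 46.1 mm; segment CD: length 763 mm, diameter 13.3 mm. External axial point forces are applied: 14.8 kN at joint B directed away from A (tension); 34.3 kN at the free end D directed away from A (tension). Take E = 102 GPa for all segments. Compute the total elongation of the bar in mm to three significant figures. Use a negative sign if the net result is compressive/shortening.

Internal axial forces (sectioning from the free end, tension +): N_CD = 34.3 kN, N_BC = 34.3 kN, N_AB = 49.1 kN.
A_AB = 1030 mm².
A_BC = 1655 mm².
A_CD = 138.9 mm².
δ_AB = 49100·622/(1030·102000) = 0.2906 mm
δ_BC = 34300·568/(1655·102000) = 0.1154 mm
δ_CD = 34300·763/(138.9·102000) = 1.847 mm
δ = Σδ_i = 2.253 mm.

2.25 mm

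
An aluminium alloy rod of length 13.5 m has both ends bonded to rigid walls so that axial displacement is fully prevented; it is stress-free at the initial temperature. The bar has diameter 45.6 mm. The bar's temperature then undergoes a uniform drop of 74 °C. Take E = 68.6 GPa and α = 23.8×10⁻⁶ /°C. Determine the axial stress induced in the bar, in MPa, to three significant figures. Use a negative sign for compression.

Free thermal expansion αLΔT = 23.8e-6 · 13500 · -74 = -23.78 mm.
The walls impose strain ε = −(-23.78)/13500 = 1.7612e-03; σ = Eε = 68600 · 1.7612e-03 = 120.8 MPa.

121 MPa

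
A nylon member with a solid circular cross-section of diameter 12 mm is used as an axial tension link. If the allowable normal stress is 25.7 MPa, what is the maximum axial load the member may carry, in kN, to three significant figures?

2.91 kN

A = 113.1 mm².
P_max = σ_allow · A = 25.7 · 113.1 = 2907 N = 2.907 kN.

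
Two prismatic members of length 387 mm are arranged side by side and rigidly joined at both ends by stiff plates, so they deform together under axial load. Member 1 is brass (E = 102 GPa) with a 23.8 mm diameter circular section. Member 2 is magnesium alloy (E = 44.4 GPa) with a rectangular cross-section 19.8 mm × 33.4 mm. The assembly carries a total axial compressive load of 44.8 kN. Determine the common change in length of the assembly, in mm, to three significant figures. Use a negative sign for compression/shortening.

A_1 = 444.9 mm².
A_2 = 661.3 mm².
Equal strain + equilibrium ⇒ each member carries load in proportion to AE: A₁E₁ = 45380000 N, A₂E₂ = 29360000 N, ΣAE = 74740000 N.
δ = PL/ΣAE = -44800·387/74740000 = -0.232 mm.

-0.232 mm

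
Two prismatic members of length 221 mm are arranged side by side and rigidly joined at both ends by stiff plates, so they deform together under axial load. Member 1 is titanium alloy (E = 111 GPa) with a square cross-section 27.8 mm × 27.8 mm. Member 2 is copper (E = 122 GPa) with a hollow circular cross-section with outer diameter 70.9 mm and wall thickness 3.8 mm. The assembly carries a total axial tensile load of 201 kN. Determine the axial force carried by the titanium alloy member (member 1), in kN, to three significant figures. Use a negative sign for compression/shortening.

94.0 kN

A_1 = 772.8 mm².
A_2 = 801 mm².
Equal strain + equilibrium ⇒ each member carries load in proportion to AE: A₁E₁ = 85790000 N, A₂E₂ = 97730000 N, ΣAE = 183500000 N.
F₁ = P·A₁E₁/ΣAE = 201000·85790000/183500000 = 93960 N.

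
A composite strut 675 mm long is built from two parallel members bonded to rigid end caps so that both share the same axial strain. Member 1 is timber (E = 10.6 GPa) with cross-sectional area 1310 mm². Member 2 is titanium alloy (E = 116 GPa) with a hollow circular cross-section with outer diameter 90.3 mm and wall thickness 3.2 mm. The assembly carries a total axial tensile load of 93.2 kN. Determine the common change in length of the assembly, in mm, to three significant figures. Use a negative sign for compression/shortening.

0.545 mm

A_2 = 875.6 mm².
Equal strain + equilibrium ⇒ each member carries load in proportion to AE: A₁E₁ = 13890000 N, A₂E₂ = 101600000 N, ΣAE = 115500000 N.
δ = PL/ΣAE = 93200·675/115500000 = 0.5449 mm.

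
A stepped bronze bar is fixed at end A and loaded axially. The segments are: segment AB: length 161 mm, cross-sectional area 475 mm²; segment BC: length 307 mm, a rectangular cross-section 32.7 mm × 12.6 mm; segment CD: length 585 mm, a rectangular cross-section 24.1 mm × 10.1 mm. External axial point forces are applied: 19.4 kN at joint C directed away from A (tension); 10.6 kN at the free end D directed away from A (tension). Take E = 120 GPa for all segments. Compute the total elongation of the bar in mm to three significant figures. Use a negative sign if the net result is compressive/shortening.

Internal axial forces (sectioning from the free end, tension +): N_CD = 10.6 kN, N_BC = 30 kN, N_AB = 30 kN.
A_BC = 412 mm².
A_CD = 243.4 mm².
δ_AB = 30000·161/(475·120000) = 0.08474 mm
δ_BC = 30000·307/(412·120000) = 0.1863 mm
δ_CD = 10600·585/(243.4·120000) = 0.2123 mm
δ = Σδ_i = 0.4833 mm.

0.483 mm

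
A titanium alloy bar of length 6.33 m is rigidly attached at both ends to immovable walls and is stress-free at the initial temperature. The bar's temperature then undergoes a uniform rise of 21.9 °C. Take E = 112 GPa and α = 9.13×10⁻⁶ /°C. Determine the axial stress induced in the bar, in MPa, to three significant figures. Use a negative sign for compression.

-22.4 MPa

Free thermal expansion αLΔT = 9.13e-6 · 6330 · 21.9 = 1.266 mm.
The walls impose strain ε = −(1.266)/6330 = -1.9995e-04; σ = Eε = 112000 · -1.9995e-04 = -22.39 MPa.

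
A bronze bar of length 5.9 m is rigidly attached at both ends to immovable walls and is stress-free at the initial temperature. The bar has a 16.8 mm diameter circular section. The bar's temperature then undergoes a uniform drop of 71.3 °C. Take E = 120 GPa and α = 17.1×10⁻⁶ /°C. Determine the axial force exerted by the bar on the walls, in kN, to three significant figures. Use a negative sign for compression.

32.4 kN

Free thermal expansion αLΔT = 17.1e-6 · 5900 · -71.3 = -7.193 mm.
The walls impose strain ε = −(-7.193)/5900 = 1.2192e-03; σ = Eε = 120000 · 1.2192e-03 = 146.3 MPa.
Wall reaction R = σ·A = 146.3·221.7 = 32430 N = 32.43 kN.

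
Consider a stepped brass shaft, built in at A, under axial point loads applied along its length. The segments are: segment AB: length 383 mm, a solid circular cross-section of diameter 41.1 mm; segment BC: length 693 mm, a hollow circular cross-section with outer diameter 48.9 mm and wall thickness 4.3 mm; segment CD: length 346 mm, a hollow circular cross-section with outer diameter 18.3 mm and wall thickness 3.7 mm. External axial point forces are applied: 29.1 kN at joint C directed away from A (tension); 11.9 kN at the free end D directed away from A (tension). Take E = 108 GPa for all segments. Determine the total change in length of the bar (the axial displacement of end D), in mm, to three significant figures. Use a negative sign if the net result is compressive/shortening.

Internal axial forces (sectioning from the free end, tension +): N_CD = 11.9 kN, N_BC = 41 kN, N_AB = 41 kN.
A_AB = 1327 mm².
A_BC = 602.5 mm².
A_CD = 169.7 mm².
δ_AB = 41000·383/(1327·108000) = 0.1096 mm
δ_BC = 41000·693/(602.5·108000) = 0.4367 mm
δ_CD = 11900·346/(169.7·108000) = 0.2246 mm
δ = Σδ_i = 0.7709 mm.

0.771 mm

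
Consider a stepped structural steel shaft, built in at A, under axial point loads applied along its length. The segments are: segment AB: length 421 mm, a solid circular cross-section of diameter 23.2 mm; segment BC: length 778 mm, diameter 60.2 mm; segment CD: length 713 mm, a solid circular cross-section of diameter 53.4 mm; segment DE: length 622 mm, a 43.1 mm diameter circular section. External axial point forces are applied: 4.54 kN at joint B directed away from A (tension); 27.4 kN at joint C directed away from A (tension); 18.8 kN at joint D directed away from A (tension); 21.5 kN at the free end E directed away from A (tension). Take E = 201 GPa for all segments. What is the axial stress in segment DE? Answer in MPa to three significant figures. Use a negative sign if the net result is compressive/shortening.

Internal axial forces (sectioning from the free end, tension +): N_DE = 21.5 kN, N_CD = 40.3 kN, N_BC = 67.7 kN, N_AB = 72.24 kN.
A_DE = 1459 mm².
σ_DE = N_DE/A_DE = 21500/1459 = 14.74 MPa.

14.7 MPa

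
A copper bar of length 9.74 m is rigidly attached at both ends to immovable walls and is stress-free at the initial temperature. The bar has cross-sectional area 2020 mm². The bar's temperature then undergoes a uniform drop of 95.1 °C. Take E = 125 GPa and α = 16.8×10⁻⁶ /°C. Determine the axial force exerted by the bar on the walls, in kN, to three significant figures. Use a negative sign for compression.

Free thermal expansion αLΔT = 16.8e-6 · 9740 · -95.1 = -15.56 mm.
The walls impose strain ε = −(-15.56)/9740 = 1.5977e-03; σ = Eε = 125000 · 1.5977e-03 = 199.7 MPa.
Wall reaction R = σ·A = 199.7·2020 = 403400 N = 403.4 kN.

403 kN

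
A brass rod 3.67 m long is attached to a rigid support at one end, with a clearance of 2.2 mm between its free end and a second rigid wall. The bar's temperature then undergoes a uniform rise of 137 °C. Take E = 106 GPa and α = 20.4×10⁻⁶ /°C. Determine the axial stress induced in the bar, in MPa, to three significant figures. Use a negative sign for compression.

Free thermal expansion αLΔT = 20.4e-6 · 3670 · 137 = 10.26 mm.
The walls engage after the gap closes; constrained expansion = 10.26 − 2.2 = 8.057 mm.
The walls impose strain ε = −(8.057)/3670 = -2.1953e-03; σ = Eε = 106000 · -2.1953e-03 = -232.7 MPa.

-233 MPa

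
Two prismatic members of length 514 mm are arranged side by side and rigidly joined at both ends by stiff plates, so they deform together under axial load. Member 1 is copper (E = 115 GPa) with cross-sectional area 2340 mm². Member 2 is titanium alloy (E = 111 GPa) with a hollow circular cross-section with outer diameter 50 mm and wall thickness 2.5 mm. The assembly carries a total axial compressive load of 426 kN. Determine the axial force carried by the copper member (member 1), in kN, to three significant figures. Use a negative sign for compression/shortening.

-369 kN

A_2 = 373.1 mm².
Equal strain + equilibrium ⇒ each member carries load in proportion to AE: A₁E₁ = 269100000 N, A₂E₂ = 41410000 N, ΣAE = 310500000 N.
F₁ = P·A₁E₁/ΣAE = -426000·269100000/310500000 = -369200 N.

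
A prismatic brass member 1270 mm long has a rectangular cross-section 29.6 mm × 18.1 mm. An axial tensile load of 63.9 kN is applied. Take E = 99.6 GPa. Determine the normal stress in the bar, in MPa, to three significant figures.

119 MPa

A = 535.8 mm².
σ = N/A = 63900/535.8 = 119.3 MPa.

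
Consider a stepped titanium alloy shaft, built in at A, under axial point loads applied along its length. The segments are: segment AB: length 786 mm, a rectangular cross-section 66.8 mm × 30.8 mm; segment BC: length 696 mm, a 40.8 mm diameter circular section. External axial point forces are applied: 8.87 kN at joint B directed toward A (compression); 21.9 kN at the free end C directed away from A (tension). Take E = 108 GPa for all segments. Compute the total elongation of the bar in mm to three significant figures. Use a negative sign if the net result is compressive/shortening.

0.154 mm

Internal axial forces (sectioning from the free end, tension +): N_BC = 21.9 kN, N_AB = 13.03 kN.
A_AB = 2057 mm².
A_BC = 1307 mm².
δ_AB = 13030·786/(2057·108000) = 0.04609 mm
δ_BC = 21900·696/(1307·108000) = 0.1079 mm
δ = Σδ_i = 0.154 mm.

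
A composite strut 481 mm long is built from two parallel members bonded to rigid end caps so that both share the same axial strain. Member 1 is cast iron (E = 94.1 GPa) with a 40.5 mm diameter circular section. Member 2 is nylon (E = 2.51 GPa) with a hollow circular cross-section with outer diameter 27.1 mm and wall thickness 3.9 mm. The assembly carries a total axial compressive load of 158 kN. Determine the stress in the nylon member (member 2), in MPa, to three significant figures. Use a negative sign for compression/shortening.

A_1 = 1288 mm².
A_2 = 284.3 mm².
Equal strain + equilibrium ⇒ each member carries load in proportion to AE: A₁E₁ = 121200000 N, A₂E₂ = 713500 N, ΣAE = 121900000 N.
σ₂ = P·E₂/ΣAE = -158000·2510/121900000 = -3.252 MPa.

-3.25 MPa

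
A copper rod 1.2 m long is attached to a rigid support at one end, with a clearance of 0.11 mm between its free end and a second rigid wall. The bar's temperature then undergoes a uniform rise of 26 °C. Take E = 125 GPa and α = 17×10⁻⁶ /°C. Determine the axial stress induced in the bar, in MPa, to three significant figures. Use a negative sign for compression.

-43.8 MPa

Free thermal expansion αLΔT = 17e-6 · 1200 · 26 = 0.5304 mm.
The walls engage after the gap closes; constrained expansion = 0.5304 − 0.11 = 0.4204 mm.
The walls impose strain ε = −(0.4204)/1200 = -3.5033e-04; σ = Eε = 125000 · -3.5033e-04 = -43.79 MPa.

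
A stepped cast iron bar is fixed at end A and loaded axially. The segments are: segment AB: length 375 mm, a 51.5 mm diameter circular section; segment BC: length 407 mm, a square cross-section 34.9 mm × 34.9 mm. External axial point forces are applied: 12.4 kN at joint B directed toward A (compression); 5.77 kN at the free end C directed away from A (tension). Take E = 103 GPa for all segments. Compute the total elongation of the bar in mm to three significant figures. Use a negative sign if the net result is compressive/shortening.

0.00713 mm

Internal axial forces (sectioning from the free end, tension +): N_BC = 5.77 kN, N_AB = -6.63 kN.
A_AB = 2083 mm².
A_BC = 1218 mm².
δ_AB = -6630·375/(2083·103000) = -0.01159 mm
δ_BC = 5770·407/(1218·103000) = 0.01872 mm
δ = Σδ_i = 0.007131 mm.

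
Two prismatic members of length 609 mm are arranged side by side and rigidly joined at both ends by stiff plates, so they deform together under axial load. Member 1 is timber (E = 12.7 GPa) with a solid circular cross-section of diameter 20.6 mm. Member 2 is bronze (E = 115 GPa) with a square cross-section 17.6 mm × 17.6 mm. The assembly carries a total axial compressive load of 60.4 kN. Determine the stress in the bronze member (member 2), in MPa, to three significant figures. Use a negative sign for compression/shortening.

-174 MPa

A_1 = 333.3 mm².
A_2 = 309.8 mm².
Equal strain + equilibrium ⇒ each member carries load in proportion to AE: A₁E₁ = 4233000 N, A₂E₂ = 35620000 N, ΣAE = 39860000 N.
σ₂ = P·E₂/ΣAE = -60400·115000/39860000 = -174.3 MPa.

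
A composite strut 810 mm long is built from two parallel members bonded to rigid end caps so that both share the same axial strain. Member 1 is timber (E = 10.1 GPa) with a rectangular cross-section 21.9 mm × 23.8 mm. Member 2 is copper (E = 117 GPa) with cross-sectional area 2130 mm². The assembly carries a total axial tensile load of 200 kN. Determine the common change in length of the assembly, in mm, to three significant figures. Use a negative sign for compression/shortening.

A_1 = 521.2 mm².
Equal strain + equilibrium ⇒ each member carries load in proportion to AE: A₁E₁ = 5264000 N, A₂E₂ = 249200000 N, ΣAE = 254500000 N.
δ = PL/ΣAE = 200000·810/254500000 = 0.6366 mm.

0.637 mm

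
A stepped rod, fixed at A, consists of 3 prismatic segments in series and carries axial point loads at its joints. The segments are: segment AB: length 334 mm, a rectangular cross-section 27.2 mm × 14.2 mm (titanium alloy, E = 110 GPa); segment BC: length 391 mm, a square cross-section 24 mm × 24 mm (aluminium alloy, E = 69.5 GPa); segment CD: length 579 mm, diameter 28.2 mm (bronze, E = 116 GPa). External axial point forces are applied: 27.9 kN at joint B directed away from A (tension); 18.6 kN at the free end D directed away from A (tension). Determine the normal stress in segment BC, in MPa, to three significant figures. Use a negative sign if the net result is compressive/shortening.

Internal axial forces (sectioning from the free end, tension +): N_CD = 18.6 kN, N_BC = 18.6 kN, N_AB = 46.5 kN.
A_BC = 576 mm².
σ_BC = N_BC/A_BC = 18600/576 = 32.29 MPa.

32.3 MPa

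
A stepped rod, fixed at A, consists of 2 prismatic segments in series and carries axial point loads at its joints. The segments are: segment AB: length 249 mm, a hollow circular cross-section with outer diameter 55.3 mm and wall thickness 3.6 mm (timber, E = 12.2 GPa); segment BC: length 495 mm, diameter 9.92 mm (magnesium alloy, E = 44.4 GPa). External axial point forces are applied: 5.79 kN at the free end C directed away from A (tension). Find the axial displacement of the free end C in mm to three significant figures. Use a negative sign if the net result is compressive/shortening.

Internal axial forces (sectioning from the free end, tension +): N_BC = 5.79 kN, N_AB = 5.79 kN.
A_AB = 584.7 mm².
A_BC = 77.29 mm².
δ_AB = 5790·249/(584.7·12200) = 0.2021 mm
δ_BC = 5790·495/(77.29·44400) = 0.8352 mm
δ = Σδ_i = 1.037 mm.

1.04 mm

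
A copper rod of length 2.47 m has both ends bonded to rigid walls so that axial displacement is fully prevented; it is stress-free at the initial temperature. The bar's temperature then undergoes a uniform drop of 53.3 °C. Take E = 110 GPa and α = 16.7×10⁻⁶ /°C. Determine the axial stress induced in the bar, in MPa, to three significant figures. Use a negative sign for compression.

97.9 MPa

Free thermal expansion αLΔT = 16.7e-6 · 2470 · -53.3 = -2.199 mm.
The walls impose strain ε = −(-2.199)/2470 = 8.9011e-04; σ = Eε = 110000 · 8.9011e-04 = 97.91 MPa.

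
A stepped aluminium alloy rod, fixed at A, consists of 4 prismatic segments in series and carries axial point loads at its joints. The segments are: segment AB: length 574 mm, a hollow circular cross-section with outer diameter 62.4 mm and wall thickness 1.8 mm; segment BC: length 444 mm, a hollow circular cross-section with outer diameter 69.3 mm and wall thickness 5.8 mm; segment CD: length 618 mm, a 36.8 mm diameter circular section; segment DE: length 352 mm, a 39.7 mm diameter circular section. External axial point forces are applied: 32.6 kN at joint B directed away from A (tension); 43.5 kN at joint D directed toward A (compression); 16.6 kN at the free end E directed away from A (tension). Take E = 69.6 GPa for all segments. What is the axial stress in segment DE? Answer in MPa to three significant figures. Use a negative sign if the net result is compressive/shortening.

13.4 MPa

Internal axial forces (sectioning from the free end, tension +): N_DE = 16.6 kN, N_CD = -26.9 kN, N_BC = -26.9 kN, N_AB = 5.7 kN.
A_DE = 1238 mm².
σ_DE = N_DE/A_DE = 16600/1238 = 13.41 MPa.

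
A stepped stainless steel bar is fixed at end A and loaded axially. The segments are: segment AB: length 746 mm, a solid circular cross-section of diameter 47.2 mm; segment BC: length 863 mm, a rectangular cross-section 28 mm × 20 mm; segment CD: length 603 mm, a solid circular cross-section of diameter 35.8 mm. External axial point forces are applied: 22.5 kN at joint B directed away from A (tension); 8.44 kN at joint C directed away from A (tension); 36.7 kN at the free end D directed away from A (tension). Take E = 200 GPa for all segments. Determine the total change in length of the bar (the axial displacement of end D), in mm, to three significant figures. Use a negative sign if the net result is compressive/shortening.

Internal axial forces (sectioning from the free end, tension +): N_CD = 36.7 kN, N_BC = 45.14 kN, N_AB = 67.64 kN.
A_AB = 1750 mm².
A_BC = 560 mm².
A_CD = 1007 mm².
δ_AB = 67640·746/(1750·200000) = 0.1442 mm
δ_BC = 45140·863/(560·200000) = 0.3478 mm
δ_CD = 36700·603/(1007·200000) = 0.1099 mm
δ = Σδ_i = 0.6019 mm.

0.602 mm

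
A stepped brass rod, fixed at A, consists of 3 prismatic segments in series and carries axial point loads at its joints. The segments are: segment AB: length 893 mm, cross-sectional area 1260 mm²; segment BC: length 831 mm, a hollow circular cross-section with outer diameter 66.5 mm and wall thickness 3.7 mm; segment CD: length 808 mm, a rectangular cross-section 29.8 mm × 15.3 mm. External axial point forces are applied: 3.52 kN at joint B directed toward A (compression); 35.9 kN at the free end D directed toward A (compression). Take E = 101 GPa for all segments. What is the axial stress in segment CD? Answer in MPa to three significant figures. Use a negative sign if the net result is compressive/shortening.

Internal axial forces (sectioning from the free end, tension +): N_CD = -35.9 kN, N_BC = -35.9 kN, N_AB = -39.42 kN.
A_CD = 455.9 mm².
σ_CD = N_CD/A_CD = -35900/455.9 = -78.74 MPa.

-78.7 MPa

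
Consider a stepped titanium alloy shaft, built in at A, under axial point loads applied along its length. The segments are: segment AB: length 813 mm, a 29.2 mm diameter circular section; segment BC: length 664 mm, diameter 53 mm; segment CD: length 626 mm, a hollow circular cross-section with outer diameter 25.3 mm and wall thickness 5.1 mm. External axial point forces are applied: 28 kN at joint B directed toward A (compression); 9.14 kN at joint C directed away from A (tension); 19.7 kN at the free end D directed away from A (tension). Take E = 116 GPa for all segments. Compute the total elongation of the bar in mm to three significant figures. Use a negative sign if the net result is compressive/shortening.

0.412 mm

Internal axial forces (sectioning from the free end, tension +): N_CD = 19.7 kN, N_BC = 28.84 kN, N_AB = 0.84 kN.
A_AB = 669.7 mm².
A_BC = 2206 mm².
A_CD = 323.6 mm².
δ_AB = 840·813/(669.7·116000) = 0.008791 mm
δ_BC = 28840·664/(2206·116000) = 0.07483 mm
δ_CD = 19700·626/(323.6·116000) = 0.3285 mm
δ = Σδ_i = 0.4121 mm.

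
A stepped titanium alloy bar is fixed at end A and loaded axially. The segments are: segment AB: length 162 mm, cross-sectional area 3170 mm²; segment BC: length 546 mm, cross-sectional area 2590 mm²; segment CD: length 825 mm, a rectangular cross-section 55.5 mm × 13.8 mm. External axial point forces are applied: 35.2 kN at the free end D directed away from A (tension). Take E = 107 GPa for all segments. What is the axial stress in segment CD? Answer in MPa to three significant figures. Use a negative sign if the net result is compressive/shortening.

46.0 MPa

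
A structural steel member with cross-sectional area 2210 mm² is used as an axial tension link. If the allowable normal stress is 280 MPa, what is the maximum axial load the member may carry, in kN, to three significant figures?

619 kN

P_max = σ_allow · A = 280 · 2210 = 618800 N = 618.8 kN.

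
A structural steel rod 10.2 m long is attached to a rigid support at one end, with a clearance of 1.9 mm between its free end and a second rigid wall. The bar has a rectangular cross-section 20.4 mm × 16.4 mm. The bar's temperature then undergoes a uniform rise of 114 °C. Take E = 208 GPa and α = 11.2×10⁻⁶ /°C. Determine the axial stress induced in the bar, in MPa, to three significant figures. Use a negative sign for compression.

Free thermal expansion αLΔT = 11.2e-6 · 10200 · 114 = 13.02 mm.
The walls engage after the gap closes; constrained expansion = 13.02 − 1.9 = 11.12 mm.
The walls impose strain ε = −(11.12)/10200 = -1.0905e-03; σ = Eε = 208000 · -1.0905e-03 = -226.8 MPa.

-227 MPa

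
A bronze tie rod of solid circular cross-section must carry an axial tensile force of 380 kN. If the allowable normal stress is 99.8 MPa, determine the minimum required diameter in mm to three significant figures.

Required area A ≥ P/σ_allow = 380000/99.8 = 3808 mm².
For a solid circular section, d ≥ √(4A/π) = 69.63 mm.

69.6 mm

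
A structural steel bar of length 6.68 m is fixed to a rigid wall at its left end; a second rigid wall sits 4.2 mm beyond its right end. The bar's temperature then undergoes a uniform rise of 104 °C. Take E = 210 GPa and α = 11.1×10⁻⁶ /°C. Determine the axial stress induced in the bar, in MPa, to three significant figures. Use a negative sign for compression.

-110 MPa

Free thermal expansion αLΔT = 11.1e-6 · 6680 · 104 = 7.711 mm.
The walls engage after the gap closes; constrained expansion = 7.711 − 4.2 = 3.511 mm.
The walls impose strain ε = −(3.511)/6680 = -5.2566e-04; σ = Eε = 210000 · -5.2566e-04 = -110.4 MPa.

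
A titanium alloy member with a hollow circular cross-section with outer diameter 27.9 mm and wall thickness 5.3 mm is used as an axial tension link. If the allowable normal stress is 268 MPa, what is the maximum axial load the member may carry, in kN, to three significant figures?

A = 376.3 mm².
P_max = σ_allow · A = 268 · 376.3 = 100800 N = 100.8 kN.

101 kN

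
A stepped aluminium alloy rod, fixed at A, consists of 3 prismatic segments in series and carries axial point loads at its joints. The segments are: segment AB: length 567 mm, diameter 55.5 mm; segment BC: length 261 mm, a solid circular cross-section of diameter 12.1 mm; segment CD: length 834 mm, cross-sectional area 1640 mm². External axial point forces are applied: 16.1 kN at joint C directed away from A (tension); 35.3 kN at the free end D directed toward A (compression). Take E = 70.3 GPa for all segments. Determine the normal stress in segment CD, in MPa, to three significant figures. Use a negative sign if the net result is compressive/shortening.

-21.5 MPa

Internal axial forces (sectioning from the free end, tension +): N_CD = -35.3 kN, N_BC = -19.2 kN, N_AB = -19.2 kN.
σ_CD = N_CD/A_CD = -35300/1640 = -21.52 MPa.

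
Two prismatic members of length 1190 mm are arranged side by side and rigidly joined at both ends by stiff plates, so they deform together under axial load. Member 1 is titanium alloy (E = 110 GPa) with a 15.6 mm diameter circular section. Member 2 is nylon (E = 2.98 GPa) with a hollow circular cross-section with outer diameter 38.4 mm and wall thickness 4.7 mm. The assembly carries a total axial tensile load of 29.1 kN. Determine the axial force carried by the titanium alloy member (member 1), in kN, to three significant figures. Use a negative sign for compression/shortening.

27.2 kN

A_1 = 191.1 mm².
A_2 = 497.6 mm².
Equal strain + equilibrium ⇒ each member carries load in proportion to AE: A₁E₁ = 21020000 N, A₂E₂ = 1483000 N, ΣAE = 22510000 N.
F₁ = P·A₁E₁/ΣAE = 29100·21020000/22510000 = 27180 N.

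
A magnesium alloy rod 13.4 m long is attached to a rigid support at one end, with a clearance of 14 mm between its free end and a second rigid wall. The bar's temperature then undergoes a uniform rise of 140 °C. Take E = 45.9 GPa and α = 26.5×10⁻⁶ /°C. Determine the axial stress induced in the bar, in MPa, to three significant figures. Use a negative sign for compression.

-122 MPa

Free thermal expansion αLΔT = 26.5e-6 · 13400 · 140 = 49.71 mm.
The walls engage after the gap closes; constrained expansion = 49.71 − 14 = 35.71 mm.
The walls impose strain ε = −(35.71)/13400 = -2.6652e-03; σ = Eε = 45900 · -2.6652e-03 = -122.3 MPa.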